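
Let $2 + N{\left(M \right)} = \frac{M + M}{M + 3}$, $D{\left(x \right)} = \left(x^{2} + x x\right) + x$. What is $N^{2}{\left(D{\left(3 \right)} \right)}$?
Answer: $\frac{1}{16} \approx 0.0625$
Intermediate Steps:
$D{\left(x \right)} = x + 2 x^{2}$ ($D{\left(x \right)} = \left(x^{2} + x^{2}\right) + x = 2 x^{2} + x = x + 2 x^{2}$)
$N{\left(M \right)} = -2 + \frac{2 M}{3 + M}$ ($N{\left(M \right)} = -2 + \frac{M + M}{M + 3} = -2 + \frac{2 M}{3 + M}$)
$N^{2}{\left(D{\left(3 \right)} \right)} = \left(- \frac{6}{3 + 3 \left(1 + 2 \cdot 3\right)}\right)^{2} = \left(- \frac{6}{3 + 3 \left(1 + 6\right)}\right)^{2} = \left(- \frac{6}{3 + 3 \cdot 7}\right)^{2} = \left(- \frac{6}{3 + 21}\right)^{2} = \left(- \frac{6}{24}\right)^{2} = \left(\left(-6\right) \frac{1}{24}\right)^{2} = \left(- \frac{1}{4}\right)^{2} = \frac{1}{16}$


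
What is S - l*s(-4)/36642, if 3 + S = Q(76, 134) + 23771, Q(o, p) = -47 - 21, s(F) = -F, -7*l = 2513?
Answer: 434208418/18321 ≈ 23700.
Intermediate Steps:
l = -359 (l = -⅐*2513 = -359)
Q(o, p) = -68
S = 23700 (S = -3 + (-68 + 23771) = -3 + 23703 = 23700)
S - l*s(-4)/36642 = 23700 - (-(-359)*(-4))/36642 = 23700 - (-359*4)/36642 = 23700 - (-1436)/36642 = 23700 - 1*(-718/18321) = 23700 + 718/18321 = 434208418/18321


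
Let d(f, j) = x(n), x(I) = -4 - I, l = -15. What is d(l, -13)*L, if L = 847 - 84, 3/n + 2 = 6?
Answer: -14497/4 ≈ -3624.3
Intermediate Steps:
n = ¾ (n = 3/(-2 + 6) = 3/4 = 3*(¼) = ¾ ≈ 0.75000)
L = 763
d(f, j) = -19/4 (d(f, j) = -4 - 1*¾ = -4 - ¾ = -19/4)
d(l, -13)*L = -19/4*763 = -14497/4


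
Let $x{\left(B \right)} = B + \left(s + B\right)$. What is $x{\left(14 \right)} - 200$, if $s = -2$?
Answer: $-174$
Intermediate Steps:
$x{\left(B \right)} = -2 + 2 B$ ($x{\left(B \right)} = B + \left(-2 + B\right) = -2 + 2 B$)
$x{\left(14 \right)} - 200 = \left(-2 + 2 \cdot 14\right) - 200 = \left(-2 + 28\right) - 200 = 26 - 200 = -174$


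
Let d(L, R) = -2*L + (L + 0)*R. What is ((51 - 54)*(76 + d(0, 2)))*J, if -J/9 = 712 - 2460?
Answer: -3586896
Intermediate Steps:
d(L, R) = -2*L + L*R
J = 15732 (J = -9*(712 - 2460) = -9*(-1748) = 15732)
((51 - 54)*(76 + d(0, 2)))*J = ((51 - 54)*(76 + 0*(-2 + 2)))*15732 = -3*(76 + 0*0)*15732 = -3*(76 + 0)*15732 = -3*76*15732 = -228*15732 = -3586896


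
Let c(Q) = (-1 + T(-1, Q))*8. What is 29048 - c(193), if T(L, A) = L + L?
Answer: 29072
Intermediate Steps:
T(L, A) = 2*L
c(Q) = -24 (c(Q) = (-1 + 2*(-1))*8 = (-1 - 2)*8 = -3*8 = -24)
29048 - c(193) = 29048 - 1*(-24) = 29048 + 24 = 29072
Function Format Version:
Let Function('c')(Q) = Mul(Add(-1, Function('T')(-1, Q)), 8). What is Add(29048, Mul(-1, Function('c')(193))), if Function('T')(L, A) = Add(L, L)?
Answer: 29072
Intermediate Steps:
Function('T')(L, A) = Mul(2, L)
Function('c')(Q) = -24 (Function('c')(Q) = Mul(Add(-1, Mul(2, -1)), 8) = Mul(Add(-1, -2), 8) = Mul(-3, 8) = -24)
Add(29048, Mul(-1, Function('c')(193))) = Add(29048, Mul(-1, -24)) = Add(29048, 24) = 29072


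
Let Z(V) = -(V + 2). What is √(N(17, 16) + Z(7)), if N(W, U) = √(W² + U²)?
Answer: √(-9 + √545) ≈ 3.7875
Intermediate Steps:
N(W, U) = √(U² + W²)
Z(V) = -2 - V (Z(V) = -(2 + V) = -2 - V)
√(N(17, 16) + Z(7)) = √(√(16² + 17²) + (-2 - 1*7)) = √(√(256 + 289) + (-2 - 7)) = √(√545 - 9) = √(-9 + √545)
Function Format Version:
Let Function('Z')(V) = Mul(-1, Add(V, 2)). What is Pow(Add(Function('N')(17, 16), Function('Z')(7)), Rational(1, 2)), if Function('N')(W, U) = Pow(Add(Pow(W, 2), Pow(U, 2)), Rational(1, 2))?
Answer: Pow(Add(-9, Pow(545, Rational(1, 2))), Rational(1, 2)) ≈ 3.7875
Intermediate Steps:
Function('N')(W, U) = Pow(Add(Pow(U, 2), Pow(W, 2)), Rational(1, 2))
Function('Z')(V) = Add(-2, Mul(-1, V)) (Function('Z')(V) = Mul(-1, Add(2, V)) = Add(-2, Mul(-1, V)))
Pow(Add(Function('N')(17, 16), Function('Z')(7)), Rational(1, 2)) = Pow(Add(Pow(Add(Pow(16, 2), Pow(17, 2)), Rational(1, 2)), Add(-2, Mul(-1, 7))), Rational(1, 2)) = Pow(Add(Pow(Add(256, 289), Rational(1, 2)), Add(-2, -7)), Rational(1, 2)) = Pow(Add(Pow(545, Rational(1, 2)), -9), Rational(1, 2)) = Pow(Add(-9, Pow(545, Rational(1, 2))), Rational(1, 2))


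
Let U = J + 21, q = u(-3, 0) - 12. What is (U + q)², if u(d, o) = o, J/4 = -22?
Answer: 6241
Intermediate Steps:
J = -88 (J = 4*(-22) = -88)
q = -12 (q = 0 - 12 = -12)
U = -67 (U = -88 + 21 = -67)
(U + q)² = (-67 - 12)² = (-79)² = 6241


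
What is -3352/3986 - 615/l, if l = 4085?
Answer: -1614431/1628281 ≈ -0.99149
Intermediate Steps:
-3352/3986 - 615/l = -3352/3986 - 615/4085 = -3352*1/3986 - 615*1/4085 = -1676/1993 - 123/817 = -1614431/1628281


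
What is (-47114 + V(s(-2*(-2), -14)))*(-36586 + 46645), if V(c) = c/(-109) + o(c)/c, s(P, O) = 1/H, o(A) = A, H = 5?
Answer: -258280778574/545 ≈ -4.7391e+8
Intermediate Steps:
s(P, O) = ⅕ (s(P, O) = 1/5 = ⅕)
V(c) = 1 - c/109 (V(c) = c/(-109) + c/c = c*(-1/109) + 1 = -c/109 + 1 = 1 - c/109)
(-47114 + V(s(-2*(-2), -14)))*(-36586 + 46645) = (-47114 + (1 - 1/109*⅕))*(-36586 + 46645) = (-47114 + (1 - 1/545))*10059 = (-47114 + 544/545)*10059 = -25676586/545*10059 = -258280778574/545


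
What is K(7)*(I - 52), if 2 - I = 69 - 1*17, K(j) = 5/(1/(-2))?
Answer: 1020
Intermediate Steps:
K(j) = -10 (K(j) = 5/(-½) = 5*(-2) = -10)
I = -50 (I = 2 - (69 - 1*17) = 2 - (69 - 17) = 2 - 1*52 = 2 - 52 = -50)
K(7)*(I - 52) = -10*(-50 - 52) = -10*(-102) = 1020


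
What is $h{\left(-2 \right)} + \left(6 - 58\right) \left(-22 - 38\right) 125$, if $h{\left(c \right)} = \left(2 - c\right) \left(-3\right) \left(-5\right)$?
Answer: $390060$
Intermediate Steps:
$h{\left(c \right)} = 30 - 15 c$ ($h{\left(c \right)} = \left(-6 + 3 c\right) \left(-5\right) = 30 - 15 c$)
$h{\left(-2 \right)} + \left(6 - 58\right) \left(-22 - 38\right) 125 = \left(30 - -30\right) + \left(6 - 58\right) \left(-22 - 38\right) 125 = \left(30 + 30\right) + \left(-52\right) \left(-60\right) 125 = 60 + 3120 \cdot 125 = 60 + 390000 = 390060$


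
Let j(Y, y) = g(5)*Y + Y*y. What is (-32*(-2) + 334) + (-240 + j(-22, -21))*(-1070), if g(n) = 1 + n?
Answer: -95902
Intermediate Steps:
j(Y, y) = 6*Y + Y*y (j(Y, y) = (1 + 5)*Y + Y*y = 6*Y + Y*y)
(-32*(-2) + 334) + (-240 + j(-22, -21))*(-1070) = (-32*(-2) + 334) + (-240 - 22*(6 - 21))*(-1070) = (64 + 334) + (-240 - 22*(-15))*(-1070) = 398 + (-240 + 330)*(-1070) = 398 + 90*(-1070) = 398 - 96300 = -95902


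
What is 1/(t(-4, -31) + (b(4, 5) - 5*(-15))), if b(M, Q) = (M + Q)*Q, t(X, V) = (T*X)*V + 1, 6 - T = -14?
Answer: 1/2601 ≈ 0.00038447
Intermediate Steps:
T = 20 (T = 6 - 1*(-14) = 6 + 14 = 20)
t(X, V) = 1 + 20*V*X (t(X, V) = (20*X)*V + 1 = 20*V*X + 1 = 1 + 20*V*X)
b(M, Q) = Q*(M + Q)
1/(t(-4, -31) + (b(4, 5) - 5*(-15))) = 1/((1 + 20*(-31)*(-4)) + (5*(4 + 5) - 5*(-15))) = 1/((1 + 2480) + (5*9 + 75)) = 1/(2481 + (45 + 75)) = 1/(2481 + 120) = 1/2601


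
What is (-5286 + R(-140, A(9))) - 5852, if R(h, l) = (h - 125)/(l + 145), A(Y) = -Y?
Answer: -1515033/136 ≈ -11140.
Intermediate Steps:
R(h, l) = (-125 + h)/(145 + l)
(-5286 + R(-140, A(9))) - 5852 = (-5286 + (-125 - 140)/(145 - 1*9)) - 5852 = (-5286 - 265/(145 - 9)) - 5852 = (-5286 - 265/136) - 5852 = -719161/136 - 5852 = -1515033/136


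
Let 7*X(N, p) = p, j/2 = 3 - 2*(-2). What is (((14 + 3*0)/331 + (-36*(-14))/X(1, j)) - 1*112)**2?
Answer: 2148693316/109561 ≈ 19612.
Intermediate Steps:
j = 14 (j = 2*(3 - 2*(-2)) = 2*(3 + 4) = 2*7 = 14)
X(N, p) = p/7
(((14 + 3*0)/331 + (-36*(-14))/X(1, j)) - 1*112)**2 = (((14 + 3*0)/331 + (-36*(-14))/(((1/7)*14))) - 1*112)**2 = (((14 + 0)*(1/331) + 504/2) - 112)**2 = ((14*(1/331) + 504*(1/2)) - 112)**2 = ((14/331 + 252) - 112)**2 = (83426/331 - 112)**2 = (46354/331)**2 = 2148693316/109561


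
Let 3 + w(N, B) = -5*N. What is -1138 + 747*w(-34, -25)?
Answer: 123611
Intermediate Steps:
w(N, B) = -3 - 5*N
-1138 + 747*w(-34, -25) = -1138 + 747*(-3 - 5*(-34)) = -1138 + 747*(-3 + 170) = -1138 + 747*167 = -1138 + 124749 = 123611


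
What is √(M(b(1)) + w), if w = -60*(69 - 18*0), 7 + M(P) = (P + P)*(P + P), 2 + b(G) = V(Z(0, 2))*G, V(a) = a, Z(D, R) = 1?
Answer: I*√4143 ≈ 64.366*I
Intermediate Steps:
b(G) = -2 + G (b(G) = -2 + 1*G = -2 + G)
M(P) = -7 + 4*P² (M(P) = -7 + (P + P)*(P + P) = -7 + (2*P)*(2*P) = -7 + 4*P²)
w = -4140 (w = -60*(69 + 0) = -60*69 = -4140)
√(M(b(1)) + w) = √((-7 + 4*(-2 + 1)²) - 4140) = √((-7 + 4*(-1)²) - 4140) = √((-7 + 4*1) - 4140) = √((-7 + 4) - 4140) = √(-3 - 4140) = √(-4143) = I*√4143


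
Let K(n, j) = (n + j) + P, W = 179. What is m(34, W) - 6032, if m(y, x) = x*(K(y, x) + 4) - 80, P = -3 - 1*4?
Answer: 31478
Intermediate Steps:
P = -7 (P = -3 - 4 = -7)
K(n, j) = -7 + j + n (K(n, j) = (n + j) - 7 = (j + n) - 7 = -7 + j + n)
m(y, x) = -80 + x*(-3 + x + y) (m(y, x) = x*((-7 + x + y) + 4) - 80 = x*(-3 + x + y) - 80 = -80 + x*(-3 + x + y))
m(34, W) - 6032 = (-80 + 4*179 + 179*(-7 + 179 + 34)) - 6032 = (-80 + 716 + 179*206) - 6032 = (-80 + 716 + 36874) - 6032 = 37510 - 6032 = 31478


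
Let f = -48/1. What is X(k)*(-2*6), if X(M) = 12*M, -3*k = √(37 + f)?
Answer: 48*I*√11 ≈ 159.2*I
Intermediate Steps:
f = -48 (f = -48*1 = -48)
k = -I*√11/3 (k = -√(37 - 48)/3 = -I*√11/3 ≈ -1.1055*I)
X(k)*(-2*6) = (12*(-I*√11/3))*(-2*6) = -4*I*√11*(-12) = 48*I*√11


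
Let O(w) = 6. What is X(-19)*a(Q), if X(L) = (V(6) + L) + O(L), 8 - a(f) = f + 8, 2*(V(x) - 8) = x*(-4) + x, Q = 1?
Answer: 14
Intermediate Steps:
V(x) = 8 - 3*x/2 (V(x) = 8 + (x*(-4) + x)/2 = 8 + (-4*x + x)/2 = 8 + (-3*x)/2 = 8 - 3*x/2)
a(f) = -f (a(f) = 8 - (f + 8) = 8 - (8 + f) = 8 + (-8 - f) = -f)
X(L) = 5 + L (X(L) = ((8 - 3/2*6) + L) + 6 = ((8 - 9) + L) + 6 = (-1 + L) + 6 = 5 + L)
X(-19)*a(Q) = (5 - 19)*(-1*1) = -14*(-1) = 14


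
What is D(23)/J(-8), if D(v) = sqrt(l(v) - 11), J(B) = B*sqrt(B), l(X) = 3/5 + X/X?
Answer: -sqrt(470)/160 ≈ -0.13550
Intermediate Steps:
l(X) = 8/5 (l(X) = 3*(1/5) + 1 = 3/5 + 1 = 8/5)
J(B) = B**(3/2)
D(v) = I*sqrt(235)/5 (D(v) = sqrt(8/5 - 11) = sqrt(-47/5) = I*sqrt(235)/5)
D(23)/J(-8) = (I*sqrt(235)/5)/((-8)**(3/2)) = (I*sqrt(235)/5)/((-16*I*sqrt(2))) = (I*sqrt(235)/5)*(I*sqrt(2)/32) = -sqrt(470)/160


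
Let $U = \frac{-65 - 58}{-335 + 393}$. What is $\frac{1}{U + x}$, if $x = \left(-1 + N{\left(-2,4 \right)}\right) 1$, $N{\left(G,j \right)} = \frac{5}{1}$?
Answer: $\frac{58}{109} \approx 0.53211$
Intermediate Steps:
$N{\left(G,j \right)} = 5$ ($N{\left(G,j \right)} = 5 \cdot 1 = 5$)
$x = 4$ ($x = \left(-1 + 5\right) 1 = 4 \cdot 1 = 4$)
$U = - \frac{123}{58} \approx -2.1207$
$\frac{1}{U + x} = \frac{1}{- \frac{123}{58} + 4} = \frac{1}{\frac{109}{58}} = \frac{58}{109}$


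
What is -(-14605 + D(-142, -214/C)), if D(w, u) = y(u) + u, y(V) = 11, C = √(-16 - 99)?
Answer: 14594 - 214*I*√115/115 ≈ 14594.0 - 19.956*I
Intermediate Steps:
C = I*√115 (C = √(-115) = I*√115 ≈ 10.724*I)
D(w, u) = 11 + u
-(-14605 + D(-142, -214/C)) = -(-14605 + (11 - 214*(-I*√115/115))) = -(-14605 + (11 - (-214)*I*√115/115)) = -(-14605 + (11 + 214*I*√115/115)) = -(-14594 + 214*I*√115/115) = 14594 - 214*I*√115/115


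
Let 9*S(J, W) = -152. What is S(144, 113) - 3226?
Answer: -29186/9 ≈ -3242.9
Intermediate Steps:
S(J, W) = -152/9 (S(J, W) = (⅑)*(-152) = -152/9)
S(144, 113) - 3226 = -152/9 - 3226 = -29186/9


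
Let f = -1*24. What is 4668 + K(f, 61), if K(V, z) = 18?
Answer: 4686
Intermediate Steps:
f = -24
4668 + K(f, 61) = 4668 + 18 = 4686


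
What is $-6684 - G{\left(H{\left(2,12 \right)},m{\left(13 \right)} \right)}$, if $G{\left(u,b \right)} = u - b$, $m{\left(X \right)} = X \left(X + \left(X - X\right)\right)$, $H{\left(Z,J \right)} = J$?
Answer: $-6527$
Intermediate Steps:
$m{\left(X \right)} = X^{2}$ ($m{\left(X \right)} = X \left(X + 0\right) = X X = X^{2}$)
$-6684 - G{\left(H{\left(2,12 \right)},m{\left(13 \right)} \right)} = -6684 - \left(12 - 13^{2}\right) = -6684 - \left(12 - 169\right) = -6684 - -157 = -6684 + 157 = -6527$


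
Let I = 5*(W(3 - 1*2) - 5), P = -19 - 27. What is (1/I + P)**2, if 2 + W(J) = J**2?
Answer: 1907161/900 ≈ 2119.1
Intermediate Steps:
W(J) = -2 + J**2
P = -46
I = -30 (I = 5*((-2 + (3 - 1*2)**2) - 5) = 5*((-2 + (3 - 2)**2) - 5) = 5*((-2 + 1**2) - 5) = 5*((-2 + 1) - 5) = 5*(-1 - 5) = 5*(-6) = -30)
(1/I + P)**2 = (1/(-30) - 46)**2 = (-1/30 - 46)**2 = (-1381/30)**2 = 1907161/900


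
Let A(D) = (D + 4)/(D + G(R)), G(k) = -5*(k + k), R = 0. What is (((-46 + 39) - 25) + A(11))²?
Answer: 113569/121 ≈ 938.59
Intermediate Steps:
G(k) = -10*k
A(D) = (4 + D)/D (A(D) = (D + 4)/(D - 10*0) = (4 + D)/(D + 0) = (4 + D)/D)
(((-46 + 39) - 25) + A(11))² = (((-46 + 39) - 25) + (4 + 11)/11)² = ((-7 - 25) + (1/11)*15)² = (-32 + 15/11)² = (-337/11)² = 113569/121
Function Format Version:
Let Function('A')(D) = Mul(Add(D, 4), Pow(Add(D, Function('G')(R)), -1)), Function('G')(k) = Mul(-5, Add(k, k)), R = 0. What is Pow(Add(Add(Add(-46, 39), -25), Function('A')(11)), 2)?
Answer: Rational(113569, 121) ≈ 938.59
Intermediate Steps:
Function('G')(k) = Mul(-10, k) (Function('G')(k) = Mul(-5, Mul(2, k)) = Mul(-10, k))
Function('A')(D) = Mul(Pow(D, -1), Add(4, D)) (Function('A')(D) = Mul(Add(D, 4), Pow(Add(D, Mul(-10, 0)), -1)) = Mul(Add(4, D), Pow(Add(D, 0), -1)) = Mul(Add(4, D), Pow(D, -1)) = Mul(Pow(D, -1), Add(4, D)))
Pow(Add(Add(Add(-46, 39), -25), Function('A')(11)), 2) = Pow(Add(Add(Add(-46, 39), -25), Mul(Pow(11, -1), Add(4, 11))), 2) = Pow(Add(Add(-7, -25), Mul(Rational(1, 11), 15)), 2) = Pow(Add(-32, Rational(15, 11)), 2) = Pow(Rational(-337, 11), 2) = Rational(113569, 121)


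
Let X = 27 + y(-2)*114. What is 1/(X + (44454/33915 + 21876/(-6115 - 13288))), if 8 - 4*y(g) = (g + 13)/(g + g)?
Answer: 1754807320/585330534097 ≈ 0.0029980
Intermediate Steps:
y(g) = 2 - (13 + g)/(8*g) (y(g) = 2 - (g + 13)/(4*(g + g)) = 2 - (13 + g)/(4*(2*g)) = 2 - (13 + g)*1/(2*g)/4 = 2 - (13 + g)/(8*g))
X = 2667/8 (X = 27 + ((1/8)*(-13 + 15*(-2))/(-2))*114 = 27 + ((1/8)*(-1/2)*(-13 - 30))*114 = 27 + ((1/8)*(-1/2)*(-43))*114 = 27 + (43/16)*114 = 27 + 2451/8 = 2667/8 ≈ 333.38)
1/(X + (44454/33915 + 21876/(-6115 - 13288))) = 1/(2667/8 + (44454/33915 + 21876/(-6115 - 13288))) = 1/(2667/8 + (44454*(1/33915) + 21876/(-19403))) = 1/(2667/8 + (14818/11305 + 21876*(-1/19403))) = 1/(2667/8 + (14818/11305 - 21876/19403)) = 1/(2667/8 + 40205474/219350915) = 1/(585330534097/1754807320) = 1754807320/585330534097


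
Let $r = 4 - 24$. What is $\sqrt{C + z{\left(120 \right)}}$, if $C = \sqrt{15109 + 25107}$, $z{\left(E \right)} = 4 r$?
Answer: $\sqrt{-80 + 2 \sqrt{10054}} \approx 10.979$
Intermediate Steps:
$r = -20$
$z{\left(E \right)} = -80$ ($z{\left(E \right)} = 4 \left(-20\right) = -80$)
$C = 2 \sqrt{10054}$ ($C = \sqrt{40216} = 2 \sqrt{10054} \approx 200.54$)
$\sqrt{C + z{\left(120 \right)}} = \sqrt{2 \sqrt{10054} - 80} = \sqrt{-80 + 2 \sqrt{10054}}$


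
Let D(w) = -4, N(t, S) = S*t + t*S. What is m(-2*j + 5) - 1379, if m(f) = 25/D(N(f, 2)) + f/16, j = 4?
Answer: -22167/16 ≈ -1385.4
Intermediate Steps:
N(t, S) = 2*S*t (N(t, S) = S*t + S*t = 2*S*t)
m(f) = -25/4 + f/16 (m(f) = 25/(-4) + f/16 = 25*(-¼) + f*(1/16) = -25/4 + f/16)
m(-2*j + 5) - 1379 = (-25/4 + (-2*4 + 5)/16) - 1379 = (-25/4 + (-8 + 5)/16) - 1379 = (-25/4 + (1/16)*(-3)) - 1379 = (-25/4 - 3/16) - 1379 = -103/16 - 1379 = -22167/16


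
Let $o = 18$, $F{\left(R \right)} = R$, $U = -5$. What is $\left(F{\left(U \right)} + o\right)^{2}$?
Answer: $169$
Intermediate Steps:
$\left(F{\left(U \right)} + o\right)^{2} = \left(-5 + 18\right)^{2} = 13^{2} = 169$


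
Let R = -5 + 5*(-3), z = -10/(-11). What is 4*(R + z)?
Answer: -840/11 ≈ -76.364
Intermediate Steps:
z = 10/11 (z = -10*(-1/11) = 10/11 ≈ 0.90909)
R = -20 (R = -5 - 15 = -20)
4*(R + z) = 4*(-20 + 10/11) = 4*(-210/11) = -840/11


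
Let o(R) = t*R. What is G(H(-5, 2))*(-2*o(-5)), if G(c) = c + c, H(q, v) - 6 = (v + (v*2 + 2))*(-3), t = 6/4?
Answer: -540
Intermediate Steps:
t = 3/2 (t = 6*(1/4) = 3/2 ≈ 1.5000)
H(q, v) = -9*v (H(q, v) = 6 + (v + (v*2 + 2))*(-3) = 6 + (v + (2*v + 2))*(-3) = 6 + (v + (2 + 2*v))*(-3) = 6 + (2 + 3*v)*(-3) = 6 + (-6 - 9*v) = -9*v)
G(c) = 2*c
o(R) = 3*R/2
G(H(-5, 2))*(-2*o(-5)) = (2*(-9*2))*(-3*(-5)) = (2*(-18))*(-2*(-15/2)) = -36*15 = -540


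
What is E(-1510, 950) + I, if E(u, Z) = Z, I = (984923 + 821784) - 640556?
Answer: 1167101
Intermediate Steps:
I = 1166151 (I = 1806707 - 640556 = 1166151)
E(-1510, 950) + I = 950 + 1166151 = 1167101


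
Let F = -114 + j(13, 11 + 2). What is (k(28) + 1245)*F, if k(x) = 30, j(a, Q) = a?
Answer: -128775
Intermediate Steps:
F = -101 (F = -114 + 13 = -101)
(k(28) + 1245)*F = (30 + 1245)*(-101) = 1275*(-101) = -128775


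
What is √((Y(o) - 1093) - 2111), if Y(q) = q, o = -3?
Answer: I*√3207 ≈ 56.63*I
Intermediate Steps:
√((Y(o) - 1093) - 2111) = √((-3 - 1093) - 2111) = √(-1096 - 2111) = √(-3207) = I*√3207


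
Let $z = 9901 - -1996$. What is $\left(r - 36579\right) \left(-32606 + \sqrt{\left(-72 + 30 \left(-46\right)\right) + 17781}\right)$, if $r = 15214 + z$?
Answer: $308713608 - 9468 \sqrt{16329} \approx 3.075 \cdot 10^{8}$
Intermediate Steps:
$z = 11897$ ($z = 9901 + 1996 = 11897$)
$r = 27111$ ($r = 15214 + 11897 = 27111$)
$\left(r - 36579\right) \left(-32606 + \sqrt{\left(-72 + 30 \left(-46\right)\right) + 17781}\right) = \left(27111 - 36579\right) \left(-32606 + \sqrt{\left(-72 + 30 \left(-46\right)\right) + 17781}\right) = - 9468 \left(-32606 + \sqrt{\left(-72 - 1380\right) + 17781}\right) = - 9468 \left(-32606 + \sqrt{-1452 + 17781}\right) = - 9468 \left(-32606 + \sqrt{16329}\right) = 308713608 - 9468 \sqrt{16329}$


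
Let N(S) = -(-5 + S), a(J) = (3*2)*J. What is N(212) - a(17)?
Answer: -309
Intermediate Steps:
a(J) = 6*J
N(S) = 5 - S
N(212) - a(17) = (5 - 1*212) - 6*17 = (5 - 212) - 1*102 = -207 - 102 = -309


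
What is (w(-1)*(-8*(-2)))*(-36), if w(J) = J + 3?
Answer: -1152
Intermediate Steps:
w(J) = 3 + J
(w(-1)*(-8*(-2)))*(-36) = ((3 - 1)*(-8*(-2)))*(-36) = (2*16)*(-36) = 32*(-36) = -1152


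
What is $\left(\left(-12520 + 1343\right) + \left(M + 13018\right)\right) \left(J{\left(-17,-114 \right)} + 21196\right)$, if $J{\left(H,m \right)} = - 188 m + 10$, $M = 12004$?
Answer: $590323110$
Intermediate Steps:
$J{\left(H,m \right)} = 10 - 188 m$
$\left(\left(-12520 + 1343\right) + \left(M + 13018\right)\right) \left(J{\left(-17,-114 \right)} + 21196\right) = \left(\left(-12520 + 1343\right) + \left(12004 + 13018\right)\right) \left(\left(10 - -21432\right) + 21196\right) = \left(-11177 + 25022\right) \left(\left(10 + 21432\right) + 21196\right) = 13845 \left(21442 + 21196\right) = 13845 \cdot 42638 = 590323110$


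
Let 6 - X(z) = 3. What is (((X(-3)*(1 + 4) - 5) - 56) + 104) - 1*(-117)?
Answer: 175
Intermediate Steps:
X(z) = 3 (X(z) = 6 - 1*3 = 6 - 3 = 3)
(((X(-3)*(1 + 4) - 5) - 56) + 104) - 1*(-117) = (((3*(1 + 4) - 5) - 56) + 104) - 1*(-117) = (((3*5 - 5) - 56) + 104) + 117 = (((15 - 5) - 56) + 104) + 117 = ((10 - 56) + 104) + 117 = (-46 + 104) + 117 = 58 + 117 = 175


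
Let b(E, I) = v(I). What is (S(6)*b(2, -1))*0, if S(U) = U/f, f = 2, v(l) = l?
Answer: 0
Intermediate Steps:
b(E, I) = I
S(U) = U/2
(S(6)*b(2, -1))*0 = (((½)*6)*(-1))*0 = (3*(-1))*0 = -3*0 = 0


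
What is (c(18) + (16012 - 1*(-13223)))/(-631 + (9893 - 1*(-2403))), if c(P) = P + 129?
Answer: 29382/11665 ≈ 2.5188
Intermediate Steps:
c(P) = 129 + P
(c(18) + (16012 - 1*(-13223)))/(-631 + (9893 - 1*(-2403))) = ((129 + 18) + (16012 - 1*(-13223)))/(-631 + (9893 - 1*(-2403))) = (147 + (16012 + 13223))/(-631 + (9893 + 2403)) = (147 + 29235)/(-631 + 12296) = 29382/11665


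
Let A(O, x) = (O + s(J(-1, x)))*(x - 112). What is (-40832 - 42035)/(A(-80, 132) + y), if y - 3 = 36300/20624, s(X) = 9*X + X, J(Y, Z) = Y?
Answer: 427262252/9256257 ≈ 46.159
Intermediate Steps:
s(X) = 10*X
A(O, x) = (-112 + x)*(-10 + O) (A(O, x) = (O + 10*(-1))*(x - 112) = (O - 10)*(-112 + x) = (-10 + O)*(-112 + x) = (-112 + x)*(-10 + O))
y = 24543/5156 (y = 3 + 36300/20624 = 3 + 36300*(1/20624) = 3 + 9075/5156 = 24543/5156 ≈ 4.7601)
(-40832 - 42035)/(A(-80, 132) + y) = (-40832 - 42035)/((1120 - 112*(-80) - 10*132 - 80*132) + 24543/5156) = -82867/((1120 + 8960 - 1320 - 10560) + 24543/5156) = -82867/(-1800 + 24543/5156) = -82867/(-9256257/5156) = -82867*(-5156/9256257) = 427262252/9256257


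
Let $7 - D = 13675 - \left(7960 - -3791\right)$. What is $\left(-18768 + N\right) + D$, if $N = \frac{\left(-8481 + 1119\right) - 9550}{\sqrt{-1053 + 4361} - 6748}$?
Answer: $- \frac{235429838021}{11383049} + \frac{8456 \sqrt{827}}{11383049} \approx -20682.0$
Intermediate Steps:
$N = - \frac{16912}{-6748 + 2 \sqrt{827}}$ ($N = \frac{-7362 - 9550}{\sqrt{3308} - 6748} = - \frac{16912}{2 \sqrt{827} - 6748} = - \frac{16912}{-6748 + 2 \sqrt{827}} \approx 2.5278$)
$D = -1917$ ($D = 7 - \left(13675 - \left(7960 - -3791\right)\right) = 7 - \left(13675 - \left(7960 + 3791\right)\right) = 7 - \left(13675 - 11751\right) = 7 - 1924 = -1917$)
$\left(-18768 + N\right) + D = \left(-18768 + \left(\frac{28530544}{11383049} + \frac{8456 \sqrt{827}}{11383049}\right)\right) - 1917 = \left(- \frac{213608533088}{11383049} + \frac{8456 \sqrt{827}}{11383049}\right) - 1917 = - \frac{235429838021}{11383049} + \frac{8456 \sqrt{827}}{11383049}$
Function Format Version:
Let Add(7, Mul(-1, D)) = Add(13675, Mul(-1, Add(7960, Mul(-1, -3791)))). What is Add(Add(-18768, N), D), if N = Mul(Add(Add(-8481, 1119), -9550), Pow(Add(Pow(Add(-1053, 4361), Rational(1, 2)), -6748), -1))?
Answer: Add(Rational(-235429838021, 11383049), Mul(Rational(8456, 11383049), Pow(827, Rational(1, 2)))) ≈ -20682.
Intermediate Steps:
N = Mul(-16912, Pow(Add(-6748, Mul(2, Pow(827, Rational(1, 2)))), -1)) (N = Mul(Add(-7362, -9550), Pow(Add(Pow(3308, Rational(1, 2)), -6748), -1)) = Mul(-16912, Pow(Add(Mul(2, Pow(827, Rational(1, 2))), -6748), -1)) = Mul(-16912, Pow(Add(-6748, Mul(2, Pow(827, Rational(1, 2)))), -1)) ≈ 2.5278)
D = -1917 (D = Add(7, Mul(-1, Add(13675, Mul(-1, Add(7960, Mul(-1, -3791)))))) = Add(7, Mul(-1, Add(13675, Mul(-1, Add(7960, 3791))))) = Add(7, Mul(-1, Add(13675, Mul(-1, 11751)))) = Add(7, Mul(-1, Add(13675, -11751))) = Add(7, Mul(-1, 1924)) = Add(7, -1924) = -1917)
Add(Add(-18768, N), D) = Add(Add(-18768, Add(Rational(28530544, 11383049), Mul(Rational(8456, 11383049), Pow(827, Rational(1, 2))))), -1917) = Add(Add(Rational(-213608533088, 11383049), Mul(Rational(8456, 11383049), Pow(827, Rational(1, 2)))), -1917) = Add(Rational(-235429838021, 11383049), Mul(Rational(8456, 11383049), Pow(827, Rational(1, 2))))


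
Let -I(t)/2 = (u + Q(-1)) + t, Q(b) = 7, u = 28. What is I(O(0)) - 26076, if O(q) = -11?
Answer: -26124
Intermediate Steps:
I(t) = -70 - 2*t (I(t) = -2*((28 + 7) + t) = -2*(35 + t) = -70 - 2*t)
I(O(0)) - 26076 = (-70 - 2*(-11)) - 26076 = (-70 + 22) - 26076 = -48 - 26076 = -26124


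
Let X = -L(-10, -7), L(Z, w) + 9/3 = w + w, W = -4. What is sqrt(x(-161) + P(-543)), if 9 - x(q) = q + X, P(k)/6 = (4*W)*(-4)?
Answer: sqrt(537) ≈ 23.173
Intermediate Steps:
P(k) = 384 (P(k) = 6*((4*(-4))*(-4)) = 6*(-16*(-4)) = 6*64 = 384)
L(Z, w) = -3 + 2*w (L(Z, w) = -3 + (w + w) = -3 + 2*w)
X = 17 (X = -(-3 + 2*(-7)) = -(-3 - 14) = -1*(-17) = 17)
x(q) = -8 - q (x(q) = 9 - (q + 17) = 9 - (17 + q) = 9 + (-17 - q) = -8 - q)
sqrt(x(-161) + P(-543)) = sqrt((-8 - 1*(-161)) + 384) = sqrt((-8 + 161) + 384) = sqrt(153 + 384) = sqrt(537)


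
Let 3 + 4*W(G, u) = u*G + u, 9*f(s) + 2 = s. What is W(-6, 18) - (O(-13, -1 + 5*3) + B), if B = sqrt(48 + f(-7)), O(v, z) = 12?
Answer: -141/4 - sqrt(47) ≈ -42.106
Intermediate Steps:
f(s) = -2/9 + s/9
B = sqrt(47) (B = sqrt(48 + (-2/9 + (1/9)*(-7))) = sqrt(48 + (-2/9 - 7/9)) = sqrt(48 - 1) = sqrt(47) ≈ 6.8557)
W(G, u) = -3/4 + u/4 + G*u/4 (W(G, u) = -3/4 + (u*G + u)/4 = -3/4 + (G*u + u)/4 = -3/4 + (u + G*u)/4 = -3/4 + (u/4 + G*u/4) = -3/4 + u/4 + G*u/4)
W(-6, 18) - (O(-13, -1 + 5*3) + B) = (-3/4 + (1/4)*18 + (1/4)*(-6)*18) - (12 + sqrt(47)) = (-3/4 + 9/2 - 27) + (-12 - sqrt(47)) = -93/4 + (-12 - sqrt(47)) = -141/4 - sqrt(47)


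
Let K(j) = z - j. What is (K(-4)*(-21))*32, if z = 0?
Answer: -2688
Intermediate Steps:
K(j) = -j (K(j) = 0 - j = -j)
(K(-4)*(-21))*32 = (-1*(-4)*(-21))*32 = (4*(-21))*32 = -84*32 = -2688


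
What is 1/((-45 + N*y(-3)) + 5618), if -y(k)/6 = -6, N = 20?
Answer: 1/6293 ≈ 0.00015891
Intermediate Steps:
y(k) = 36 (y(k) = -6*(-6) = 36)
1/((-45 + N*y(-3)) + 5618) = 1/((-45 + 20*36) + 5618) = 1/((-45 + 720) + 5618) = 1/(675 + 5618) = 1/6293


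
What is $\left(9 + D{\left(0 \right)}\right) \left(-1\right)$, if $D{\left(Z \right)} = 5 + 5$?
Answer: $-19$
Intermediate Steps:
$D{\left(Z \right)} = 10$
$\left(9 + D{\left(0 \right)}\right) \left(-1\right) = \left(9 + 10\right) \left(-1\right) = 19 \left(-1\right) = -19$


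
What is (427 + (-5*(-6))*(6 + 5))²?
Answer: 573049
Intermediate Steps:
(427 + (-5*(-6))*(6 + 5))² = (427 + 30*11)² = (427 + 330)² = 757² = 573049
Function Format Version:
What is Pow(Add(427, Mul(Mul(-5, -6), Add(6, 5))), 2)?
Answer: 573049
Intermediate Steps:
Pow(Add(427, Mul(Mul(-5, -6), Add(6, 5))), 2) = Pow(Add(427, Mul(30, 11)), 2) = Pow(Add(427, 330), 2) = Pow(757, 2) = 573049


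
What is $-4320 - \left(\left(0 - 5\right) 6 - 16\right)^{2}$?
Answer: $-6436$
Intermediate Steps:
$-4320 - \left(\left(0 - 5\right) 6 - 16\right)^{2} = -4320 - \left(\left(-5\right) 6 - 16\right)^{2} = -4320 - \left(-30 - 16\right)^{2} = -4320 - \left(-46\right)^{2} = -4320 - 2116 = -6436$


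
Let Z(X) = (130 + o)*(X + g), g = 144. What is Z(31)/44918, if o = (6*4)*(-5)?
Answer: 875/22459 ≈ 0.038960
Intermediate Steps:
o = -120 (o = 24*(-5) = -120)
Z(X) = 1440 + 10*X (Z(X) = (130 - 120)*(X + 144) = 10*(144 + X) = 1440 + 10*X)
Z(31)/44918 = (1440 + 10*31)/44918 = (1440 + 310)*(1/44918) = 1750*(1/44918) = 875/22459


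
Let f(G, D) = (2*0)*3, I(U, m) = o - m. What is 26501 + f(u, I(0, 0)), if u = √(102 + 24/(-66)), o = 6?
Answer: 26501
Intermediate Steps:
I(U, m) = 6 - m
u = √12298/11 (u = √(102 + 24*(-1/66)) = √(102 - 4/11) = √(1118/11) = √12298/11 ≈ 10.081)
f(G, D) = 0 (f(G, D) = 0*3 = 0)
26501 + f(u, I(0, 0)) = 26501 + 0 = 26501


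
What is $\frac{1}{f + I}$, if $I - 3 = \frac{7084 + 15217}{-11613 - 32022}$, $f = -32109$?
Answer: $- \frac{43635}{1400967611} \approx -3.1146 \cdot 10^{-5}$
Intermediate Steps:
$I = \frac{108604}{43635}$ ($I = 3 + \frac{7084 + 15217}{-11613 - 32022} = 3 + \frac{22301}{-43635} = 3 + 22301 \left(- \frac{1}{43635}\right) = 3 - \frac{22301}{43635} = \frac{108604}{43635} \approx 2.4889$)
$\frac{1}{f + I} = \frac{1}{-32109 + \frac{108604}{43635}} = \frac{1}{- \frac{1400967611}{43635}} = - \frac{43635}{1400967611}$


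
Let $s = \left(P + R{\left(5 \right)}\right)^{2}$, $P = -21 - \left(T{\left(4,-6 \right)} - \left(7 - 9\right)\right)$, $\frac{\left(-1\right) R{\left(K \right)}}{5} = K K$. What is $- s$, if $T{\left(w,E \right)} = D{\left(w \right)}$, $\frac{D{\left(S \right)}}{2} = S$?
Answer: $-24336$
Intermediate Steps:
$D{\left(S \right)} = 2 S$
$T{\left(w,E \right)} = 2 w$
$R{\left(K \right)} = - 5 K^{2}$ ($R{\left(K \right)} = - 5 K K = - 5 K^{2}$)
$P = -31$ ($P = -21 - \left(2 \cdot 4 - \left(7 - 9\right)\right) = -21 - \left(8 - \left(7 - 9\right)\right) = -21 - \left(8 - -2\right) = -21 - \left(8 + 2\right) = -21 - 10 = -31$)
$s = 24336$ ($s = \left(-31 - 5 \cdot 5^{2}\right)^{2} = \left(-31 - 125\right)^{2} = \left(-156\right)^{2} = 24336$)
$- s = \left(-1\right) 24336 = -24336$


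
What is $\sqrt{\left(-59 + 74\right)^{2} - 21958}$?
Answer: $i \sqrt{21733} \approx 147.42 i$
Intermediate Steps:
$\sqrt{\left(-59 + 74\right)^{2} - 21958} = \sqrt{15^{2} - 21958} = \sqrt{225 - 21958} = \sqrt{-21733} = i \sqrt{21733}$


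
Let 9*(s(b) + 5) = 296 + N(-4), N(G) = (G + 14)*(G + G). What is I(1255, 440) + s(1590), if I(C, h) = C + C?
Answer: 2529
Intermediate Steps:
N(G) = 2*G*(14 + G) (N(G) = (14 + G)*(2*G) = 2*G*(14 + G))
I(C, h) = 2*C
s(b) = 19 (s(b) = -5 + (296 + 2*(-4)*(14 - 4))/9 = -5 + (296 + 2*(-4)*10)/9 = -5 + (296 - 80)/9 = -5 + (⅑)*216 = -5 + 24 = 19)
I(1255, 440) + s(1590) = 2*1255 + 19 = 2510 + 19 = 2529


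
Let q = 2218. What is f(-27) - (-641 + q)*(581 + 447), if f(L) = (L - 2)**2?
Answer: -1620315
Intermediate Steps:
f(L) = (-2 + L)**2
f(-27) - (-641 + q)*(581 + 447) = (-2 - 27)**2 - (-641 + 2218)*(581 + 447) = (-29)**2 - 1577*1028 = 841 - 1*1621156 = 841 - 1621156 = -1620315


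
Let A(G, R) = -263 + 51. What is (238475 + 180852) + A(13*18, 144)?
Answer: 419115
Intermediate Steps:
A(G, R) = -212
(238475 + 180852) + A(13*18, 144) = (238475 + 180852) - 212 = 419327 - 212 = 419115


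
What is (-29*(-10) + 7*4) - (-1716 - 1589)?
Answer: 3623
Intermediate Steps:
(-29*(-10) + 7*4) - (-1716 - 1589) = (290 + 28) - 1*(-3305) = 318 + 3305 = 3623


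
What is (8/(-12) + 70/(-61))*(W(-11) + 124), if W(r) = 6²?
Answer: -53120/183 ≈ -290.27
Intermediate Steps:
W(r) = 36
(8/(-12) + 70/(-61))*(W(-11) + 124) = (8/(-12) + 70/(-61))*(36 + 124) = (8*(-1/12) + 70*(-1/61))*160 = (-⅔ - 70/61)*160 = -332/183*160 = -53120/183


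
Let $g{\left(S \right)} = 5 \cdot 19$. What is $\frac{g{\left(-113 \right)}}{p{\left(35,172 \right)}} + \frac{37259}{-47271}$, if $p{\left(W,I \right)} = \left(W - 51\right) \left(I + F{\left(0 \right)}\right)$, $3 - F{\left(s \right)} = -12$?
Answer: $- \frac{115969673}{141434832} \approx -0.81995$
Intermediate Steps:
$F{\left(s \right)} = 15$ ($F{\left(s \right)} = 3 - -12 = 3 + 12 = 15$)
$g{\left(S \right)} = 95$
$p{\left(W,I \right)} = \left(-51 + W\right) \left(15 + I\right)$ ($p{\left(W,I \right)} = \left(W - 51\right) \left(I + 15\right) = \left(-51 + W\right) \left(15 + I\right)$)
$\frac{g{\left(-113 \right)}}{p{\left(35,172 \right)}} + \frac{37259}{-47271} = \frac{95}{-765 - 8772 + 15 \cdot 35 + 172 \cdot 35} + \frac{37259}{-47271} = \frac{95}{-765 - 8772 + 525 + 6020} + 37259 \left(- \frac{1}{47271}\right) = \frac{95}{-2992} - \frac{37259}{47271} = 95 \left(- \frac{1}{2992}\right) - \frac{37259}{47271} = - \frac{95}{2992} - \frac{37259}{47271} = - \frac{115969673}{141434832}$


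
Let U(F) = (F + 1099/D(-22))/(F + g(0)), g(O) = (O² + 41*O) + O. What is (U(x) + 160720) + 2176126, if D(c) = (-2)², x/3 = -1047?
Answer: 29360144609/12564 ≈ 2.3368e+6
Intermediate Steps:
x = -3141 (x = 3*(-1047) = -3141)
D(c) = 4
g(O) = O² + 42*O
U(F) = (1099/4 + F)/F (U(F) = (F + 1099/4)/(F + 0*(42 + 0)) = (F + 1099*(¼))/(F + 0*42) = (F + 1099/4)/(F + 0) = (1099/4 + F)/F)
(U(x) + 160720) + 2176126 = ((1099/4 - 3141)/(-3141) + 160720) + 2176126 = (-1/3141*(-11465/4) + 160720) + 2176126 = (11465/12564 + 160720) + 2176126 = 2019297545/12564 + 2176126 = 29360144609/12564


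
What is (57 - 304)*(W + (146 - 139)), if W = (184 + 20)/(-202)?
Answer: -149435/101 ≈ -1479.6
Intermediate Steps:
W = -102/101 (W = 204*(-1/202) = -102/101 ≈ -1.0099)
(57 - 304)*(W + (146 - 139)) = (57 - 304)*(-102/101 + (146 - 139)) = -247*(-102/101 + 7) = -247*605/101 = -149435/101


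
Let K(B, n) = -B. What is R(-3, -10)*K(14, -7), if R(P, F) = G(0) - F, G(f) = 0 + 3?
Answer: -182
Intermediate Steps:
G(f) = 3
R(P, F) = 3 - F
R(-3, -10)*K(14, -7) = (3 - 1*(-10))*(-1*14) = (3 + 10)*(-14) = 13*(-14) = -182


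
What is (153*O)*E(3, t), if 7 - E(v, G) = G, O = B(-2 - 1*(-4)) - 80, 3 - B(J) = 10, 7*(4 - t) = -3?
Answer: -239598/7 ≈ -34228.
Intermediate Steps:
t = 31/7 (t = 4 - ⅐*(-3) = 4 + 3/7 = 31/7 ≈ 4.4286)
B(J) = -7 (B(J) = 3 - 1*10 = 3 - 10 = -7)
O = -87 (O = -7 - 80 = -87)
E(v, G) = 7 - G
(153*O)*E(3, t) = (153*(-87))*(7 - 1*31/7) = -13311*(7 - 31/7) = -13311*18/7 = -239598/7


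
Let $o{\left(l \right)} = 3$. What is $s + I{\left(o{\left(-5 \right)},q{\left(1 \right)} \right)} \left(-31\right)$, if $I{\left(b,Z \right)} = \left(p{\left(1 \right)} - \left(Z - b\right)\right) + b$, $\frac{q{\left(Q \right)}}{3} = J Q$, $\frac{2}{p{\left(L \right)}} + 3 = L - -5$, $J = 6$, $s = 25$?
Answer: $\frac{1129}{3} \approx 376.33$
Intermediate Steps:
$p{\left(L \right)} = \frac{2}{2 + L}$ ($p{\left(L \right)} = \frac{2}{-3 + \left(L - -5\right)} = \frac{2}{-3 + \left(L + 5\right)} = \frac{2}{-3 + \left(5 + L\right)} = \frac{2}{2 + L}$)
$q{\left(Q \right)} = 18 Q$ ($q{\left(Q \right)} = 3 \cdot 6 Q = 18 Q$)
$I{\left(b,Z \right)} = \frac{2}{3} - Z + 2 b$ ($I{\left(b,Z \right)} = \left(\frac{2}{2 + 1} - \left(Z - b\right)\right) + b = \left(\frac{2}{3} - \left(Z - b\right)\right) + b = \left(\frac{2}{3} + b - Z\right) + b = \frac{2}{3} - Z + 2 b$)
$s + I{\left(o{\left(-5 \right)},q{\left(1 \right)} \right)} \left(-31\right) = 25 + \left(\frac{2}{3} - 18 \cdot 1 + 2 \cdot 3\right) \left(-31\right) = 25 + \left(\frac{2}{3} - 18 + 6\right) \left(-31\right) = 25 - - \frac{1054}{3} = 25 + \frac{1054}{3} = \frac{1129}{3}$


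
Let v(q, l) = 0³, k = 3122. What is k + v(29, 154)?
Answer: 3122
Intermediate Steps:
v(q, l) = 0
k + v(29, 154) = 3122 + 0 = 3122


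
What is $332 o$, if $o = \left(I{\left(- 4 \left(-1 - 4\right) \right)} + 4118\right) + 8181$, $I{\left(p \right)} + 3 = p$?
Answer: $4088912$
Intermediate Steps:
$I{\left(p \right)} = -3 + p$
$o = 12316$ ($o = \left(\left(-3 - 4 \left(-1 - 4\right)\right) + 4118\right) + 8181 = \left(\left(-3 - -20\right) + 4118\right) + 8181 = \left(\left(-3 + 20\right) + 4118\right) + 8181 = \left(17 + 4118\right) + 8181 = 4135 + 8181 = 12316$)
$332 o = 332 \cdot 12316 = 4088912$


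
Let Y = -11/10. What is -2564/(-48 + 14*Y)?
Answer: 12820/317 ≈ 40.442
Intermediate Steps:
Y = -11/10 (Y = -11*⅒ = -11/10 ≈ -1.1000)
-2564/(-48 + 14*Y) = -2564/(-48 + 14*(-11/10)) = -2564/(-48 - 77/5) = -2564/(-317/5) = -2564*(-5/317) = 12820/317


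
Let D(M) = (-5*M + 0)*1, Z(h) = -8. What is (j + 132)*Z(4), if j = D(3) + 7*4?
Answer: -1160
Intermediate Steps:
D(M) = -5*M (D(M) = -5*M*1 = -5*M)
j = 13 (j = -5*3 + 7*4 = -15 + 28 = 13)
(j + 132)*Z(4) = (13 + 132)*(-8) = 145*(-8) = -1160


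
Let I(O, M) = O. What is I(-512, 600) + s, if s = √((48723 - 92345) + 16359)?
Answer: -512 + I*√27263 ≈ -512.0 + 165.11*I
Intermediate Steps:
s = I*√27263 (s = √(-43622 + 16359) = √(-27263) = I*√27263 ≈ 165.12*I)
I(-512, 600) + s = -512 + I*√27263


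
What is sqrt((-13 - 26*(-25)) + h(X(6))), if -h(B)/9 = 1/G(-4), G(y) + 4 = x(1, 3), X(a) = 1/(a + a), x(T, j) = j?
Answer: sqrt(646) ≈ 25.417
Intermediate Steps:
X(a) = 1/(2*a)
G(y) = -1 (G(y) = -4 + 3 = -1)
h(B) = 9 (h(B) = -9/(-1) = -9*(-1) = 9)
sqrt((-13 - 26*(-25)) + h(X(6))) = sqrt((-13 - 26*(-25)) + 9) = sqrt((-13 + 650) + 9) = sqrt(637 + 9) = sqrt(646)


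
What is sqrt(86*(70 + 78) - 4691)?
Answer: 3*sqrt(893) ≈ 89.649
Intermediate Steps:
sqrt(86*(70 + 78) - 4691) = sqrt(86*148 - 4691) = sqrt(12728 - 4691) = sqrt(8037) = 3*sqrt(893)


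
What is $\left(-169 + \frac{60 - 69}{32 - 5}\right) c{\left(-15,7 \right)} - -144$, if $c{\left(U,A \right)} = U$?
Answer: $2684$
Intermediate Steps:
$\left(-169 + \frac{60 - 69}{32 - 5}\right) c{\left(-15,7 \right)} - -144 = \left(-169 + \frac{60 - 69}{32 - 5}\right) \left(-15\right) - -144 = \left(-169 - \frac{9}{27}\right) \left(-15\right) + 144 = \left(-169 - \frac{1}{3}\right) \left(-15\right) + 144 = \left(- \frac{508}{3}\right) \left(-15\right) + 144 = 2540 + 144 = 2684$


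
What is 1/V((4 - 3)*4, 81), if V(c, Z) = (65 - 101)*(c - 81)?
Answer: 1/2772 ≈ 0.00036075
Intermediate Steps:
V(c, Z) = 2916 - 36*c (V(c, Z) = -36*(-81 + c) = 2916 - 36*c)
1/V((4 - 3)*4, 81) = 1/(2916 - 36*(4 - 3)*4) = 1/(2916 - 36*4) = 1/(2916 - 144) = 1/2772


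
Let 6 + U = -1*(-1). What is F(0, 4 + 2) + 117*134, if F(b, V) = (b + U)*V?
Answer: 15648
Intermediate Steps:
U = -5 (U = -6 - 1*(-1) = -6 + 1 = -5)
F(b, V) = V*(-5 + b) (F(b, V) = (b - 5)*V = (-5 + b)*V = V*(-5 + b))
F(0, 4 + 2) + 117*134 = (4 + 2)*(-5 + 0) + 117*134 = 6*(-5) + 15678 = -30 + 15678 = 15648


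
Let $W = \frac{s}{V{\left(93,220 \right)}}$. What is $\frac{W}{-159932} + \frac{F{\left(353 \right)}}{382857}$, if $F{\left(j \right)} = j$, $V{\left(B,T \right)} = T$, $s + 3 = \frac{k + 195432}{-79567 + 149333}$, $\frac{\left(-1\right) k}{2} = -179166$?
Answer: $\frac{433192051253279}{469903271928264240} \approx 0.00092188$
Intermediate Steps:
$k = 358332$ ($k = \left(-2\right) \left(-179166\right) = 358332$)
$s = \frac{172233}{34883}$ ($s = -3 + \frac{358332 + 195432}{-79567 + 149333} = -3 + \frac{553764}{69766} = -3 + 553764 \cdot \frac{1}{69766} = -3 + \frac{276882}{34883} = \frac{172233}{34883} \approx 4.9374$)
$W = \frac{172233}{7674260}$ ($W = \frac{172233}{34883 \cdot 220} = \frac{172233}{34883} \cdot \frac{1}{220} = \frac{172233}{7674260} \approx 0.022443$)
$\frac{W}{-159932} + \frac{F{\left(353 \right)}}{382857} = \frac{172233}{7674260 \left(-159932\right)} + \frac{353}{382857} = \frac{172233}{7674260} \left(- \frac{1}{159932}\right) + 353 \cdot \frac{1}{382857} = - \frac{172233}{1227359750320} + \frac{353}{382857} = \frac{433192051253279}{469903271928264240}$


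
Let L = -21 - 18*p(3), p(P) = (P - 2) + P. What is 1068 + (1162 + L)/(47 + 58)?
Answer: 113209/105 ≈ 1078.2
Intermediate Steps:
p(P) = -2 + 2*P (p(P) = (-2 + P) + P = -2 + 2*P)
L = -93 (L = -21 - 18*(-2 + 2*3) = -21 - 18*(-2 + 6) = -21 - 18*4 = -21 - 72 = -93)
1068 + (1162 + L)/(47 + 58) = 1068 + (1162 - 93)/(47 + 58) = 1068 + 1069/105 = 113209/105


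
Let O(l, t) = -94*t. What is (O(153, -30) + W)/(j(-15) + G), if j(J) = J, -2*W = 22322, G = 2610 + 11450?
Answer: -8341/14045 ≈ -0.59388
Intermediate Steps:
G = 14060
W = -11161 (W = -½*22322 = -11161)
(O(153, -30) + W)/(j(-15) + G) = (-94*(-30) - 11161)/(-15 + 14060) = (2820 - 11161)/14045 = -8341*1/14045 = -8341/14045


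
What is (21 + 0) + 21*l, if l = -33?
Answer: -672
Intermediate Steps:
(21 + 0) + 21*l = (21 + 0) + 21*(-33) = 21 - 693 = -672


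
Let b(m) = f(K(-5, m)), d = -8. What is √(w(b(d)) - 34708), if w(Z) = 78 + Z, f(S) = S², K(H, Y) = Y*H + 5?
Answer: I*√32605 ≈ 180.57*I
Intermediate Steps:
K(H, Y) = 5 + H*Y (K(H, Y) = H*Y + 5 = 5 + H*Y)
b(m) = (5 - 5*m)²
√(w(b(d)) - 34708) = √((78 + 25*(-1 - 8)²) - 34708) = √((78 + 25*(-9)²) - 34708) = √((78 + 25*81) - 34708) = √((78 + 2025) - 34708) = √(2103 - 34708) = √(-32605) = I*√32605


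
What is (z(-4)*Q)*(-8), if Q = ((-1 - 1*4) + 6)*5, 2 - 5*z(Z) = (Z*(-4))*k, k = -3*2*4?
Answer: -3088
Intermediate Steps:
k = -24 (k = -6*4 = -24)
z(Z) = 2/5 - 96*Z/5 (z(Z) = 2/5 - Z*(-4)*(-24)/5 = 2/5 - (-4*Z)*(-24)/5 = 2/5 - 96*Z/5)
Q = 5 (Q = ((-1 - 4) + 6)*5 = (-5 + 6)*5 = 1*5 = 5)
(z(-4)*Q)*(-8) = ((2/5 - 96/5*(-4))*5)*(-8) = ((2/5 + 384/5)*5)*(-8) = ((386/5)*5)*(-8) = 386*(-8) = -3088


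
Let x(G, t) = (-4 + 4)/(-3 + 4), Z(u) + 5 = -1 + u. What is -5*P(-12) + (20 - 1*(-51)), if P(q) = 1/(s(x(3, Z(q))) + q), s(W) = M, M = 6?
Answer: 431/6 ≈ 71.833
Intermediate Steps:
Z(u) = -6 + u (Z(u) = -5 + (-1 + u) = -6 + u)
x(G, t) = 0 (x(G, t) = 0/1 = 0*1 = 0)
s(W) = 6
P(q) = 1/(6 + q)
-5*P(-12) + (20 - 1*(-51)) = -5/(6 - 12) + (20 - 1*(-51)) = -5/(-6) + (20 + 51) = -5*(-1/6) + 71 = 5/6 + 71 = 431/6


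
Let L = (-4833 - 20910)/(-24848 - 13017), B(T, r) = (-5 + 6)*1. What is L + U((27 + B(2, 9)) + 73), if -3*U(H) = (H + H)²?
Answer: -1544966231/113595 ≈ -13601.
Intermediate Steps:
B(T, r) = 1 (B(T, r) = 1*1 = 1)
U(H) = -4*H²/3 (U(H) = -(H + H)²/3 = -4*H²/3)
L = 25743/37865 (L = -25743/(-37865) = -25743*(-1/37865) = 25743/37865 ≈ 0.67986)
L + U((27 + B(2, 9)) + 73) = 25743/37865 - 4*((27 + 1) + 73)²/3 = 25743/37865 - 4*(28 + 73)²/3 = 25743/37865 - 4/3*101² = 25743/37865 - 4/3*10201 = 25743/37865 - 40804/3 = -1544966231/113595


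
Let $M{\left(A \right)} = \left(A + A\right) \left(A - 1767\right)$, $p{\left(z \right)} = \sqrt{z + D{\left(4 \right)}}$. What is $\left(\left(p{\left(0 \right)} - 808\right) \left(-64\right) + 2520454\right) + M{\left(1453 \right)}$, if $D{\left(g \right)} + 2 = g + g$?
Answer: $1659682 - 64 \sqrt{6} \approx 1.6595 \cdot 10^{6}$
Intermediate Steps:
$D{\left(g \right)} = -2 + 2 g$ ($D{\left(g \right)} = -2 + \left(g + g\right) = -2 + 2 g$)
$p{\left(z \right)} = \sqrt{6 + z}$ ($p{\left(z \right)} = \sqrt{z + \left(-2 + 2 \cdot 4\right)} = \sqrt{z + \left(-2 + 8\right)} = \sqrt{z + 6} = \sqrt{6 + z}$)
$M{\left(A \right)} = 2 A \left(-1767 + A\right)$
$\left(\left(p{\left(0 \right)} - 808\right) \left(-64\right) + 2520454\right) + M{\left(1453 \right)} = \left(\left(\sqrt{6 + 0} - 808\right) \left(-64\right) + 2520454\right) + 2 \cdot 1453 \left(-1767 + 1453\right) = \left(\left(\sqrt{6} - 808\right) \left(-64\right) + 2520454\right) + 2 \cdot 1453 \left(-314\right) = \left(\left(-808 + \sqrt{6}\right) \left(-64\right) + 2520454\right) - 912484 = \left(\left(51712 - 64 \sqrt{6}\right) + 2520454\right) - 912484 = \left(2572166 - 64 \sqrt{6}\right) - 912484 = 1659682 - 64 \sqrt{6}$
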